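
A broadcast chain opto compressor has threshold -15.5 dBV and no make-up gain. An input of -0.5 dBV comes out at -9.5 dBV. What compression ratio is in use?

2.5:1

Input overshoot = -0.5 − (-15.5) = 15 dB; output overshoot = -9.5 − (-15.5) = 6 dB.
Ratio = 15 / 6 = 2.5.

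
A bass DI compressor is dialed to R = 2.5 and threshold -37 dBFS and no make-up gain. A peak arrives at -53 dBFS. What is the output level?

-53 dBFS is 16 dB below the -37 dBFS threshold, so no gain reduction is applied.
Output = input = -53 dBFS.

-53 dBFS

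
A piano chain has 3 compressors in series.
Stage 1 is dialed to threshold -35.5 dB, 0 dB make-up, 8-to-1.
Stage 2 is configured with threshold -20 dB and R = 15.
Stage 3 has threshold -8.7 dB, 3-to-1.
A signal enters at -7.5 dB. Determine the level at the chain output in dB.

Stage 1: -7.5 dB is 28 dB over -35.5 dB; at 8:1 that becomes 3.5 dB over, giving -32 dB.
Stage 2: -32 dB is at or below the -20 dB threshold — no compression; output -32 dB.
Stage 3: -32 dB ≤ -8.7 dB, so stage 3 doesn't engage; output -32 dB.

-32 dB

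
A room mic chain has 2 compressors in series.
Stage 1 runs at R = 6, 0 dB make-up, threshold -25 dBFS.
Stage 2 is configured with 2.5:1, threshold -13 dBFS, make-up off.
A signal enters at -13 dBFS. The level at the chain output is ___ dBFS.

Stage 1: overshoot 12 dB → 12/6 = 2 dB → -23 dBFS.
Stage 2: -23 dBFS is at or below the -13 dBFS threshold — no compression; output -23 dBFS.

-23 dBFS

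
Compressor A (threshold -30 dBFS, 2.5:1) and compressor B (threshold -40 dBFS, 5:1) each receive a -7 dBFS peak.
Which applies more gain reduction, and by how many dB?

B, by 12.6 dB

A: 23 dB over, compressed to 9.2 dB over, so 13.8 dB of GR.
B: 33 dB over, compressed to 6.6 dB over, so 26.4 dB of GR.
Difference: 12.6 dB in favour of B.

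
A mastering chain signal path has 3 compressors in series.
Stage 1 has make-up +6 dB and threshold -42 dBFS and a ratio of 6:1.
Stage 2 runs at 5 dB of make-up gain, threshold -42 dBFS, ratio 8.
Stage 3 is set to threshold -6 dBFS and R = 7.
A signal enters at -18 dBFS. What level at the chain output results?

Stage 1: 24 dB above -42 dBFS, reduced 6:1 to 4 dB above → -38 dBFS; +6 dB make-up → -32 dBFS.
Stage 2: -32 dBFS is 10 dB over -42 dBFS; at 8:1 that becomes 1.25 dB over, giving -40.75 dBFS; +5 dB make-up → -35.75 dBFS.
Stage 3: below threshold (-35.75 ≤ -6); passes unchanged; output -35.75 dBFS.

-35.75 dBFS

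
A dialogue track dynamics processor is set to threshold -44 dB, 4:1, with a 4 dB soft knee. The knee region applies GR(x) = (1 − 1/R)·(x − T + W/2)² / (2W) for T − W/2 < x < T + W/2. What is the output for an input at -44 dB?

-44.375 dB

x − T + W/2 = -44 − (-44) + 2 = 2.
GR = (1 − 1/4) × 2² / 8 = 0.75 × 4 / 8 = 0.375 dB.
Output = -44 − 0.375 = -44.375 dB.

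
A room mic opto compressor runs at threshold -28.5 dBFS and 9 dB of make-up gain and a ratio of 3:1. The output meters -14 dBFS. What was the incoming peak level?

Remove make-up: -14 − 9 = -23 dBFS.
That's 5.5 dB above the -28.5 dBFS threshold.
Before 3:1 compression the overshoot was 5.5 × 3 = 16.5 dB, so input = -28.5 + 16.5 = -12 dBFS.

-12 dBFS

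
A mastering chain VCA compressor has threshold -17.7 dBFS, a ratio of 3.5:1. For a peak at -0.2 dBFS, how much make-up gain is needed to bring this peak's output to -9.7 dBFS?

3 dB

Without make-up, output = threshold + overshoot/3.5 = -17.7 + 5 = -12.7 dBFS.
Gap to target: 3 dB.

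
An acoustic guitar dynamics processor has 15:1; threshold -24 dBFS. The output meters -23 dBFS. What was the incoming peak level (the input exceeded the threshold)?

-9 dBFS

Post-compression overshoot = -23 − (-24) = 1 dB.
Before 15:1 compression the overshoot was 1 × 15 = 15 dB, so input = -24 + 15 = -9 dBFS.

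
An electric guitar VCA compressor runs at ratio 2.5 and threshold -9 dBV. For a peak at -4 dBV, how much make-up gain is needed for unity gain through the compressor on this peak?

The peak compresses to -9 + 5/2.5 = -7 dBV.
To reach -4 dBV requires -4 − (-7) = 3 dB of make-up.

3 dB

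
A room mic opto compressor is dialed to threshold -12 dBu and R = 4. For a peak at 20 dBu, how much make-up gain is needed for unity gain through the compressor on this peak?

24 dB

The peak compresses to -12 + 32/4 = -4 dBu.
To reach 20 dBu requires 20 − (-4) = 24 dB of make-up.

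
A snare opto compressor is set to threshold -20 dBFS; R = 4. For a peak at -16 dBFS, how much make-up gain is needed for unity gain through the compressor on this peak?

Without make-up, output = threshold + overshoot/4 = -20 + 1 = -19 dBFS.
Gap to target: 3 dB.

3 dB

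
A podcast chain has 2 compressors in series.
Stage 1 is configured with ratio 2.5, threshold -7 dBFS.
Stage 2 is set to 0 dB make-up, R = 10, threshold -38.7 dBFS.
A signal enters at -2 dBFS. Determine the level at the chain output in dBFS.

Stage 1: overshoot 5 dB → 5/2.5 = 2 dB → -5 dBFS.
Stage 2: 33.7 dB above -38.7 dBFS, reduced 10:1 to 3.37 dB above → -35.33 dBFS.

-35.33 dBFS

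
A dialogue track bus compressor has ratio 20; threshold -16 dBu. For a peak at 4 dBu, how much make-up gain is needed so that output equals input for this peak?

Without make-up, output = threshold + overshoot/20 = -16 + 1 = -15 dBu.
Gap to target: 19 dB.

19 dB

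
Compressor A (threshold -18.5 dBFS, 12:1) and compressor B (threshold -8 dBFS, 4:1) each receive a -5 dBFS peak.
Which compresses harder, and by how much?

A, by 10.125 dB

A: overshoot 13.5 dB → output overshoot 1.125 dB → GR 12.375 dB.
B: overshoot 3 dB → output overshoot 0.75 dB → GR 2.25 dB.
A reduces 10.125 dB more.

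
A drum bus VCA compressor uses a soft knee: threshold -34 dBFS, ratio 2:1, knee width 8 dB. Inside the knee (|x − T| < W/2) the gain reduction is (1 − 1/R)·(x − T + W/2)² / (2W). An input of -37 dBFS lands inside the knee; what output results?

-37.03125 dBFS

x − T + W/2 = -37 − (-34) + 4 = 1.
GR = (1 − 1/2) × 1² / 16 = 0.5 × 1 / 16 = 0.03125 dB.
Output = -37 − 0.03125 = -37.03125 dBFS.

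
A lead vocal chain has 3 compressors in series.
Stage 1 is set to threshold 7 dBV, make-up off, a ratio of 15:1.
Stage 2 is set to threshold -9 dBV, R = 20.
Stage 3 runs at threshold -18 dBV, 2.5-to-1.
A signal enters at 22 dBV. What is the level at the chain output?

-14.06 dBV

Stage 1: 15 dB above 7 dBV, reduced 15:1 to 1 dB above → 8 dBV.
Stage 2: 17 dB above -9 dBV, reduced 20:1 to 0.85 dB above → -8.15 dBV.
Stage 3: -8.15 dBV is 9.85 dB over -18 dBV; at 2.5:1 that becomes 3.94 dB over, giving -14.06 dBV.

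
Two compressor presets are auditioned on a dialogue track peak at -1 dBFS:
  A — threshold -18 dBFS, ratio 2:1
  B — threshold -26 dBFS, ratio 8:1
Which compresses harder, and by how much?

B, by 13.375 dB

A: GR = 17 − 17/2 = 8.5 dB.
B: GR = 25 − 25/8 = 21.875 dB.
Difference: 13.375 dB in favour of B.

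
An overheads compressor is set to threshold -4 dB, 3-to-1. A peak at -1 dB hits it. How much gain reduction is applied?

2 dB

-1 dB exceeds the threshold by 3 dB.
At 3:1, output sits 3/3 = 1 dB above threshold.
GR = overshoot in − overshoot out = 3 − 1 = 2 dB.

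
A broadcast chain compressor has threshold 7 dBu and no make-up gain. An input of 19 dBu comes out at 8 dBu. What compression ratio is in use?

Input overshoot = 19 − 7 = 12 dB; output overshoot = 8 − 7 = 1 dB.
Ratio = 12 / 1 = 12.

12:1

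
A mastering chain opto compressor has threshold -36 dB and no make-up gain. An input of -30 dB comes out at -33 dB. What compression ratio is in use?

2:1

Input overshoot = -30 − (-36) = 6 dB; output overshoot = -33 − (-36) = 3 dB.
Ratio = 6 / 3 = 2.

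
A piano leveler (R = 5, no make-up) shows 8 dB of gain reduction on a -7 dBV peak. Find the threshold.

Let T be the threshold. Output overshoot = (input overshoot)/R, so -15 − T = (-7 − T)/5.
5·(-15 − T) = -7 − T → 4·T = -75 − (-7) = -68.
T = -68/4 = -17 dBV.

-17 dBV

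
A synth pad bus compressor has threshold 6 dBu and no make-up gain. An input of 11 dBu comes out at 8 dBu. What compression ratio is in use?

Input overshoot = 11 − 6 = 5 dB; output overshoot = 8 − 6 = 2 dB.
Ratio = 5 / 2 = 2.5.

2.5:1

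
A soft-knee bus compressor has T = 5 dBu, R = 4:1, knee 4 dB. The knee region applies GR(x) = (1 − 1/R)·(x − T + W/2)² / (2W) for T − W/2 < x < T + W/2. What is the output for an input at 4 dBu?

x − T + W/2 = 4 − 5 + 2 = 1.
GR = (1 − 1/4) × 1² / 8 = 0.75 × 1 / 8 = 0.09375 dB.
Output = 4 − 0.09375 = 3.90625 dBu.

3.90625 dBu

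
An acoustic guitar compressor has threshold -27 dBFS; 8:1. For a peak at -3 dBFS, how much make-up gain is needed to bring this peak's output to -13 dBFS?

Overshoot 24 dB → 24/8 = 3 dB after compression, so the compressed level is -27 + 3 = -24 dBFS.
Make-up = target − compressed = -13 − (-24) = 11 dB.

11 dB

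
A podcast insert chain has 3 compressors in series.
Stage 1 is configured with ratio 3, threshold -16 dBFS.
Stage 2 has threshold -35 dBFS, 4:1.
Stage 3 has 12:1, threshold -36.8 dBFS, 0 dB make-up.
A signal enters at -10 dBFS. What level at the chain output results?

-36.2125 dBFS

Stage 1: 6 dB above -16 dBFS, reduced 3:1 to 2 dB above → -14 dBFS.
Stage 2: -14 dBFS is 21 dB over -35 dBFS; at 4:1 that becomes 5.25 dB over, giving -29.75 dBFS.
Stage 3: 7.05 dB above -36.8 dBFS, reduced 12:1 to 0.5875 dB above → -36.2125 dBFS.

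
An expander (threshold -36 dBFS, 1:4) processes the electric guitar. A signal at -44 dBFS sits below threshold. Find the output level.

Undershoot = (-36) − (-44) = 8 dB.
At 1:4, that expands to 32 dB under threshold.
Output = -36 − 32 = -68 dBFS.

-68 dBFS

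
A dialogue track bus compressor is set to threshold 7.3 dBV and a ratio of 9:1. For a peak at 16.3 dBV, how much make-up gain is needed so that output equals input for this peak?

8 dB

The peak compresses to 7.3 + 9/9 = 8.3 dBV.
To reach 16.3 dBV requires 16.3 − 8.3 = 8 dB of make-up.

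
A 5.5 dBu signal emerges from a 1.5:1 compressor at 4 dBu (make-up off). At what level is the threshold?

1 dBu

Let T be the threshold. Output overshoot = (input overshoot)/R, so 4 − T = (5.5 − T)/1.5.
1.5·(4 − T) = 5.5 − T → 0.5·T = 6 − 5.5 = 0.5.
T = 0.5/0.5 = 1 dBu.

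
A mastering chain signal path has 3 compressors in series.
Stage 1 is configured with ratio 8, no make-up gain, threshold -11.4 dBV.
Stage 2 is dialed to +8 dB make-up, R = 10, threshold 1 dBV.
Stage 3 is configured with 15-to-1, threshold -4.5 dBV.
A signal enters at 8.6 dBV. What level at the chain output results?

Stage 1: 8.6 dBV is 20 dB over -11.4 dBV; at 8:1 that becomes 2.5 dB over, giving -8.9 dBV.
Stage 2: -8.9 dBV is at or below the 1 dBV threshold — no compression; make-up brings it to -0.9 dBV.
Stage 3: overshoot 3.6 dB → 3.6/15 = 0.24 dB → -4.26 dBV.

-4.26 dBV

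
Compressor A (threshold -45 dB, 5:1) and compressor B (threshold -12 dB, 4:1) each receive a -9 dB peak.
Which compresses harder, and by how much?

A, by 26.55 dB

A: 36 dB over, compressed to 7.2 dB over, so 28.8 dB of GR.
B: 3 dB over, compressed to 0.75 dB over, so 2.25 dB of GR.
A applies 26.55 dB more gain reduction.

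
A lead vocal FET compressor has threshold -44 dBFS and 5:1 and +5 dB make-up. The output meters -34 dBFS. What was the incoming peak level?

-19 dBFS

Stripping the +5 dB make-up gives -39 dBFS at the gain stage.
The compressed level sits -39 − (-44) = 5 dB over threshold.
Input overshoot = R × output overshoot = 25 dB → input = -44 + 25 = -19 dBFS.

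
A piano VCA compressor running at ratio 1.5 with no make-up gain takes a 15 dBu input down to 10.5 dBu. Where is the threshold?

Let T be the threshold. Output overshoot = (input overshoot)/R, so 10.5 − T = (15 − T)/1.5.
1.5·(10.5 − T) = 15 − T → 0.5·T = 15.75 − 15 = 0.75.
T = 0.75/0.5 = 1.5 dBu.

1.5 dBu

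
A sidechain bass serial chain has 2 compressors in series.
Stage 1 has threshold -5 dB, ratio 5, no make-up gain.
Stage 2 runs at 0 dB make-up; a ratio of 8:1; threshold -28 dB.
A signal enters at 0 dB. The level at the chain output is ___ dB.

Stage 1: 0 dB is 5 dB over -5 dB; at 5:1 that becomes 1 dB over, giving -4 dB.
Stage 2: 24 dB above -28 dB, reduced 8:1 to 3 dB above → -25 dB.

-25 dB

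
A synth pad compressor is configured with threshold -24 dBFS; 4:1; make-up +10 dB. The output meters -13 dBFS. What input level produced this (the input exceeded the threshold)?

Remove make-up: -13 − 10 = -23 dBFS.
The compressed level sits -23 − (-24) = 1 dB over threshold.
Before 4:1 compression the overshoot was 1 × 4 = 4 dB, so input = -24 + 4 = -20 dBFS.

-20 dBFS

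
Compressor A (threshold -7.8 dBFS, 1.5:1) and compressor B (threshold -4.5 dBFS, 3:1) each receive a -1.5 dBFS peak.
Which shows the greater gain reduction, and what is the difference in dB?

A, by 0.1 dB

A: overshoot 6.3 dB → output overshoot 4.2 dB → GR 2.1 dB.
B: overshoot 3 dB → output overshoot 1 dB → GR 2 dB.
A applies 0.1 dB more gain reduction.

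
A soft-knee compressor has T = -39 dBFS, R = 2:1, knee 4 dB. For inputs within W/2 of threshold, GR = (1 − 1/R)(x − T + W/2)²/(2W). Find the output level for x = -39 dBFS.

-39.25 dBFS

x − T + W/2 = -39 − (-39) + 2 = 2.
GR = (1 − 1/2) × 2² / 8 = 0.5 × 4 / 8 = 0.25 dB.
Output = -39 − 0.25 = -39.25 dBFS.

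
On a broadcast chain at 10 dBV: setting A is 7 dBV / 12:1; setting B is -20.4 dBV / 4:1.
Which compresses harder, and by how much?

B, by 20.05 dB

A: GR = 3 − 3/12 = 2.75 dB.
B: GR = 30.4 − 30.4/4 = 22.8 dB.
Difference: 20.05 dB in favour of B.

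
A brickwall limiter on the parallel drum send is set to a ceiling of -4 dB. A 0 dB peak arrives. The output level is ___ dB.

At ∞:1, everything above -4 dB is held at the ceiling.

-4 dB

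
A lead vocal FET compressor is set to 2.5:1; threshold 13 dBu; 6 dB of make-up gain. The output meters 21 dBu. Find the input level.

Stripping the +6 dB make-up gives 15 dBu at the gain stage.
Post-compression overshoot = 15 − 13 = 2 dB.
Undo the ratio: input overshoot = 2 × 2.5 = 5 dB, giving input = 18 dBu.

18 dBu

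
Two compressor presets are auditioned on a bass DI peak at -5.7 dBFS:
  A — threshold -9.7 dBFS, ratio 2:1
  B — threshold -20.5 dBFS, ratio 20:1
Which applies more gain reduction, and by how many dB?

B, by 12.06 dB

A: GR = 4 − 4/2 = 2 dB.
B: GR = 14.8 − 14.8/20 = 14.06 dB.
B reduces 12.06 dB more.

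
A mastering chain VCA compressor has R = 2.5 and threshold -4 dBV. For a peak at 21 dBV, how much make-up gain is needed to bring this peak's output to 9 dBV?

The peak compresses to -4 + 25/2.5 = 6 dBV.
To reach 9 dBV requires 9 − 6 = 3 dB of make-up.

3 dB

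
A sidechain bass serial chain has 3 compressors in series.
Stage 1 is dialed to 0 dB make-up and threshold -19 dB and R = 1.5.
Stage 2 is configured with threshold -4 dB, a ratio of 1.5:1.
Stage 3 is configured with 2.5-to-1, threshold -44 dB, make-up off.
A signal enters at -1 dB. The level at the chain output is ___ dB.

Stage 1: overshoot 18 dB → 18/1.5 = 12 dB → -7 dB.
Stage 2: -7 dB ≤ -4 dB, so stage 2 doesn't engage; output -7 dB.
Stage 3: -7 dB is 37 dB over -44 dB; at 2.5:1 that becomes 14.8 dB over, giving -29.2 dB.

-29.2 dB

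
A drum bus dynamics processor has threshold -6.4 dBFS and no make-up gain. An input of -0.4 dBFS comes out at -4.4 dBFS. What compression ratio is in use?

Input overshoot = -0.4 − (-6.4) = 6 dB; output overshoot = -4.4 − (-6.4) = 2 dB.
Ratio = 6 / 2 = 3.

3:1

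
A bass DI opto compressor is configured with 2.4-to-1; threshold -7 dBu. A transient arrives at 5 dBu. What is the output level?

-2 dBu

5 dBu sits 12 dB over threshold.
The 12 dB excess becomes 5 dB after 2.4:1 reduction.
So the level is -7 + 5 = -2 dBu.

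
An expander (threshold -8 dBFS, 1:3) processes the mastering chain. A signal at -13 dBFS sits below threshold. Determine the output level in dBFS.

Below threshold, a 1:3 expander applies gain = (3−1)×(T − x) of attenuation.
(3−1) × 5 = 10 dB, so output = -13 − 10 = -23 dBFS.

-23 dBFS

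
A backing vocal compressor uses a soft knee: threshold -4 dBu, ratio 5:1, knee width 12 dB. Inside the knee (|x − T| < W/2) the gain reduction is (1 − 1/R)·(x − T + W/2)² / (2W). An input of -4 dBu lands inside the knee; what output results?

-5.2 dBu

x − T + W/2 = -4 − (-4) + 6 = 6.
GR = (1 − 1/5) × 6² / 24 = 0.8 × 36 / 24 = 1.2 dB.
Output = -4 − 1.2 = -5.2 dBu.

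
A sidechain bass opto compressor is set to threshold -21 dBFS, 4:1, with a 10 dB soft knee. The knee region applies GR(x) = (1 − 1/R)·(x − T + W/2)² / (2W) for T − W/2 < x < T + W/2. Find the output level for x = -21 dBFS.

-21.9375 dBFS

x − T + W/2 = -21 − (-21) + 5 = 5.
GR = (1 − 1/4) × 5² / 20 = 0.75 × 25 / 20 = 0.9375 dB.
Output = -21 − 0.9375 = -21.9375 dBFS.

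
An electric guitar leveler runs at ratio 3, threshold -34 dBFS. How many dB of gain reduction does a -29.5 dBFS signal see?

3 dB

Overshoot = -29.5 − (-34) = 4.5 dB.
A 3:1 ratio leaves 1.5 dB of that excess.
Gain reduction = 4.5 − 1.5 = 3 dB.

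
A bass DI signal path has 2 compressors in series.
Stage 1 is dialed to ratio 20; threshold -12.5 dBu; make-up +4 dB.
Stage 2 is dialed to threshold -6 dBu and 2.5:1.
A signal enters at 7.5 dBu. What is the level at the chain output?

-7.5 dBu

Stage 1: overshoot 20 dB → 20/20 = 1 dB → -11.5 dBu; +4 dB make-up → -7.5 dBu.
Stage 2: -7.5 dBu is at or below the -6 dBu threshold — no compression; output -7.5 dBu.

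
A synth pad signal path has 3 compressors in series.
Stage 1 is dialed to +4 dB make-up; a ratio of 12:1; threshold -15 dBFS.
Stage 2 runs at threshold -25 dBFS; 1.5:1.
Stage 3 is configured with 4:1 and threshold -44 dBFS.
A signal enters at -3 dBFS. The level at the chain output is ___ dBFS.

-36.75 dBFS

Stage 1: overshoot 12 dB → 12/12 = 1 dB → -14 dBFS; +4 dB make-up → -10 dBFS.
Stage 2: 15 dB above -25 dBFS, reduced 1.5:1 to 10 dB above → -15 dBFS.
Stage 3: -15 dBFS is 29 dB over -44 dBFS; at 4:1 that becomes 7.25 dB over, giving -36.75 dBFS.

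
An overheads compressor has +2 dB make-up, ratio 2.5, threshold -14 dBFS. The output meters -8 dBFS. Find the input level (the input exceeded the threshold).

Remove make-up: -8 − 2 = -10 dBFS.
That's 4 dB above the -14 dBFS threshold.
Input overshoot = R × output overshoot = 10 dB → input = -14 + 10 = -4 dBFS.

-4 dBFS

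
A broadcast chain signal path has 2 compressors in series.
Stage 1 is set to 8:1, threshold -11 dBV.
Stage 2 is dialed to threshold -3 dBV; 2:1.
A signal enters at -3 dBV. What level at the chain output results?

Stage 1: overshoot 8 dB → 8/8 = 1 dB → -10 dBV.
Stage 2: below threshold (-10 ≤ -3); passes unchanged; output -10 dBV.

-10 dBV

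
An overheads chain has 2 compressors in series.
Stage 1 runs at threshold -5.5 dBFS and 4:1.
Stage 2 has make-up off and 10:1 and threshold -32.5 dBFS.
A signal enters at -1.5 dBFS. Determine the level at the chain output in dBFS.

-29.7 dBFS

Stage 1: 4 dB above -5.5 dBFS, reduced 4:1 to 1 dB above → -4.5 dBFS.
Stage 2: overshoot 28 dB → 28/10 = 2.8 dB → -29.7 dBFS.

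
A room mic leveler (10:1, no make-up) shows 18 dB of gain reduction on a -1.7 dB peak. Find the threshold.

Let T be the threshold. Output overshoot = (input overshoot)/R, so -19.7 − T = (-1.7 − T)/10.
10·(-19.7 − T) = -1.7 − T → 9·T = -197 − (-1.7) = -195.3.
T = -195.3/9 = -21.7 dB.

-21.7 dB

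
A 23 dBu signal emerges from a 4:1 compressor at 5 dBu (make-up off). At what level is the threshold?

-1 dBu

Input is 24 dB above T (since output overshoot × R = input overshoot: (5 − T)·4 = 23 − T gives T = -1 dBu).
Check: -1 + (23 − (-1))/4 = -1 + 6 = 5 dBu. ✓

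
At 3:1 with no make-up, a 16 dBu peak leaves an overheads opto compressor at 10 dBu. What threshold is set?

7 dBu

Input is 9 dB above T (since output overshoot × R = input overshoot: (10 − T)·3 = 16 − T gives T = 7 dBu).
Check: 7 + (16 − 7)/3 = 7 + 3 = 10 dBu. ✓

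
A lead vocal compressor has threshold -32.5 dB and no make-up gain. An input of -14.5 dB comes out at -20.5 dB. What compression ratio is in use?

1.5:1

Input overshoot = -14.5 − (-32.5) = 18 dB; output overshoot = -20.5 − (-32.5) = 12 dB.
Ratio = 18 / 12 = 1.5.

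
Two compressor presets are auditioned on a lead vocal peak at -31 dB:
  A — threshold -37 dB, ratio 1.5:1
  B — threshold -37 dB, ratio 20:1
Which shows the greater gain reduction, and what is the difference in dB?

A: overshoot 6 dB → output overshoot 4 dB → GR 2 dB.
B: overshoot 6 dB → output overshoot 0.3 dB → GR 5.7 dB.
Difference: 3.7 dB in favour of B.

B, by 3.7 dB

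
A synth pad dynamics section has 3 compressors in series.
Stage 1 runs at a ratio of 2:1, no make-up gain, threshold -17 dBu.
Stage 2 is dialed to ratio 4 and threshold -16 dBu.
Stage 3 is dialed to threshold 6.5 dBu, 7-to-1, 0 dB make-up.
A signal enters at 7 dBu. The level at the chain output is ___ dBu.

-13.25 dBu

Stage 1: 24 dB above -17 dBu, reduced 2:1 to 12 dB above → -5 dBu.
Stage 2: 11 dB above -16 dBu, reduced 4:1 to 2.75 dB above → -13.25 dBu.
Stage 3: -13.25 dBu ≤ 6.5 dBu, so stage 3 doesn't engage; output -13.25 dBu.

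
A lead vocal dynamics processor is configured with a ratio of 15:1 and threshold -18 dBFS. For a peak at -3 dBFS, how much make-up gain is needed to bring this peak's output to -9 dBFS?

Overshoot 15 dB → 15/15 = 1 dB after compression, so the compressed level is -18 + 1 = -17 dBFS.
Make-up = target − compressed = -9 − (-17) = 8 dB.

8 dB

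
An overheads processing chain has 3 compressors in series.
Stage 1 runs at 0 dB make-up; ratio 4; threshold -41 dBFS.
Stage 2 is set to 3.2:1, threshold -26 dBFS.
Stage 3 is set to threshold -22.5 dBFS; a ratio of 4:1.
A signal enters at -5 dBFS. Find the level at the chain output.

Stage 1: 36 dB above -41 dBFS, reduced 4:1 to 9 dB above → -32 dBFS.
Stage 2: -32 dBFS is at or below the -26 dBFS threshold — no compression; output -32 dBFS.
Stage 3: below threshold (-32 ≤ -22.5); passes unchanged; output -32 dBFS.

-32 dBFS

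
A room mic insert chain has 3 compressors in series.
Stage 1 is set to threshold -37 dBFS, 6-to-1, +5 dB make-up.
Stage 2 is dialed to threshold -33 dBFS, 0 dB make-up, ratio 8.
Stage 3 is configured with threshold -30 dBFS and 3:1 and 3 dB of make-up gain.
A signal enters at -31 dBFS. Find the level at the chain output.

Stage 1: overshoot 6 dB → 6/6 = 1 dB → -36 dBFS; +5 dB make-up → -31 dBFS.
Stage 2: 2 dB above -33 dBFS, reduced 8:1 to 0.25 dB above → -32.75 dBFS.
Stage 3: -32.75 dBFS is at or below the -30 dBFS threshold — no compression; make-up brings it to -29.75 dBFS.

-29.75 dBFS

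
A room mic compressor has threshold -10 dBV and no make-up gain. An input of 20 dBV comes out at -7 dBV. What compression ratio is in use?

10:1

Input overshoot = 20 − (-10) = 30 dB; output overshoot = -7 − (-10) = 3 dB.
Ratio = 30 / 3 = 10.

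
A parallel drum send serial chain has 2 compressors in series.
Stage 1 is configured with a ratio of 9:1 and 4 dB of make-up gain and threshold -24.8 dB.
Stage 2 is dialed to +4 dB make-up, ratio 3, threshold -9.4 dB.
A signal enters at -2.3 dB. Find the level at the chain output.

-14.3 dB

Stage 1: -2.3 dB is 22.5 dB over -24.8 dB; at 9:1 that becomes 2.5 dB over, giving -22.3 dB; +4 dB make-up → -18.3 dB.
Stage 2: below threshold (-18.3 ≤ -9.4); passes unchanged; make-up brings it to -14.3 dB.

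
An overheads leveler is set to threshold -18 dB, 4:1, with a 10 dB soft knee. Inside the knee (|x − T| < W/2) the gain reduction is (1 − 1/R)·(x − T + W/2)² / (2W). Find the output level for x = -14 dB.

x − T + W/2 = -14 − (-18) + 5 = 9.
GR = (1 − 1/4) × 9² / 20 = 0.75 × 81 / 20 = 3.0375 dB.
Output = -14 − 3.0375 = -17.0375 dB.

-17.0375 dB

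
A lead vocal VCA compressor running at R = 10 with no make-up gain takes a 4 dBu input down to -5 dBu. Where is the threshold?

-6 dBu

Gain reduction = 4 − (-5) = 9 dB; output overshoot = GR / (R − 1) = 9 / 9 = 1 dB.
Threshold = output − output overshoot = -5 − 1 = -6 dBu.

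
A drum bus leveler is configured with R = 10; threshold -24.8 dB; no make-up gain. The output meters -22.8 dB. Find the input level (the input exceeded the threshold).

The compressed level sits -22.8 − (-24.8) = 2 dB over threshold.
Undo the ratio: input overshoot = 2 × 10 = 20 dB, giving input = -4.8 dB.

-4.8 dB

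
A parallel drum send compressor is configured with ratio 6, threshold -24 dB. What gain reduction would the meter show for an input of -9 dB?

The signal is 15 dB above threshold.
A 6:1 ratio leaves 2.5 dB of that excess.
So the signal is attenuated by 15 − 2.5 = 12.5 dB.

12.5 dB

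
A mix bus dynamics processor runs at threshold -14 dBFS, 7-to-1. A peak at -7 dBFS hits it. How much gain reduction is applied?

6 dB

-7 dBFS exceeds the threshold by 7 dB.
At 7:1, output sits 7/7 = 1 dB above threshold.
GR = overshoot in − overshoot out = 7 − 1 = 6 dB.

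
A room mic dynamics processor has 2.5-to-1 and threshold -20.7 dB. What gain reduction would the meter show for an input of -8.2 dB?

7.5 dB

The signal is 12.5 dB above threshold.
At 2.5:1, output sits 12.5/2.5 = 5 dB above threshold.
GR = overshoot in − overshoot out = 12.5 − 5 = 7.5 dB.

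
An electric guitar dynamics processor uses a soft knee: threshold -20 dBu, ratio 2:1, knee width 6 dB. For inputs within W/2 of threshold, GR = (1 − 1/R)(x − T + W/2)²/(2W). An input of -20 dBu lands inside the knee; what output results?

-20.375 dBu

x − T + W/2 = -20 − (-20) + 3 = 3.
GR = (1 − 1/2) × 3² / 12 = 0.5 × 9 / 12 = 0.375 dB.
Output = -20 − 0.375 = -20.375 dBu.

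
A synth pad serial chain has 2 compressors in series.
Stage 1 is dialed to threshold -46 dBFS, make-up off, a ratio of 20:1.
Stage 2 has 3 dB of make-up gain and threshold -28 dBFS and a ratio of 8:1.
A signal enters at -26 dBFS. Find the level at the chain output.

-42 dBFS

Stage 1: overshoot 20 dB → 20/20 = 1 dB → -45 dBFS.
Stage 2: -45 dBFS ≤ -28 dBFS, so stage 2 doesn't engage; make-up brings it to -42 dBFS.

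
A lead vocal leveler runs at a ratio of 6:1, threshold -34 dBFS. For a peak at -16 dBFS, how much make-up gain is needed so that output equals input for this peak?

15 dB

Overshoot 18 dB → 18/6 = 3 dB after compression, so the compressed level is -34 + 3 = -31 dBFS.
Make-up = target − compressed = -16 − (-31) = 15 dB.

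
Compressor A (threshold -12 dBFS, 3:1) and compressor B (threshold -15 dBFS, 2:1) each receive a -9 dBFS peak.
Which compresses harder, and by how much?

B, by 1 dB

A: GR = 3 − 3/3 = 2 dB.
B: GR = 6 − 6/2 = 3 dB.
Difference: 1 dB in favour of B.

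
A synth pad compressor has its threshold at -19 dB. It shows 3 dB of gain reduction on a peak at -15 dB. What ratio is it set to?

4:1

Input overshoot = -15 − (-19) = 4 dB.
Output overshoot = 4 − 3 = 1 dB.
Ratio = input overshoot / output overshoot = 4 / 1 = 4.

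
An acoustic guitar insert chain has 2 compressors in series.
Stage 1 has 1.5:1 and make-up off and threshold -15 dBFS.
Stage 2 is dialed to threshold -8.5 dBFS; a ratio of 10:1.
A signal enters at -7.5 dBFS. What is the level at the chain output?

Stage 1: -7.5 dBFS is 7.5 dB over -15 dBFS; at 1.5:1 that becomes 5 dB over, giving -10 dBFS.
Stage 2: below threshold (-10 ≤ -8.5); passes unchanged; output -10 dBFS.

-10 dBFS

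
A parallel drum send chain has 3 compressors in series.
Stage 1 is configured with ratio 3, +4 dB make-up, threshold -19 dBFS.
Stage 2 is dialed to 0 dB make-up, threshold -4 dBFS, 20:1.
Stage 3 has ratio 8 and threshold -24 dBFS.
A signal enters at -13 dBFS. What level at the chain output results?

-22.625 dBFS

Stage 1: overshoot 6 dB → 6/3 = 2 dB → -17 dBFS; +4 dB make-up → -13 dBFS.
Stage 2: -13 dBFS ≤ -4 dBFS, so stage 2 doesn't engage; output -13 dBFS.
Stage 3: overshoot 11 dB → 11/8 = 1.375 dB → -22.625 dBFS.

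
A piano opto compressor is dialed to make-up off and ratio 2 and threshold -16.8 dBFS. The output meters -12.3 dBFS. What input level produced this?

That's 4.5 dB above the -16.8 dBFS threshold.
Input overshoot = R × output overshoot = 9 dB → input = -16.8 + 9 = -7.8 dBFS.

-7.8 dBFS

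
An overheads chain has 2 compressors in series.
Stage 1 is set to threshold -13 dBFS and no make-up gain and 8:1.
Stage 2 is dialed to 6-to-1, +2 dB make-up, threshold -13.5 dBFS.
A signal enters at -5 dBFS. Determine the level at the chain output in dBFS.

Stage 1: 8 dB above -13 dBFS, reduced 8:1 to 1 dB above → -12 dBFS.
Stage 2: 1.5 dB above -13.5 dBFS, reduced 6:1 to 0.25 dB above → -13.25 dBFS; +2 dB make-up → -11.25 dBFS.

-11.25 dBFS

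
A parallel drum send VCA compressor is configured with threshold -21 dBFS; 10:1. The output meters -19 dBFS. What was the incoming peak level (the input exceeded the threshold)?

-1 dBFS

That's 2 dB above the -21 dBFS threshold.
Undo the ratio: input overshoot = 2 × 10 = 20 dB, giving input = -1 dBFS.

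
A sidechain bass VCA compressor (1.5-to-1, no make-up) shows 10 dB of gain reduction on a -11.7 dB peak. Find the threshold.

-41.7 dB

Gain reduction = -11.7 − (-21.7) = 10 dB; output overshoot = GR / (R − 1) = 10 / 0.5 = 20 dB.
Threshold = output − output overshoot = -21.7 − 20 = -41.7 dB.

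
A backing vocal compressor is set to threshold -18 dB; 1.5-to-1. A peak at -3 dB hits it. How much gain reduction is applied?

5 dB

-3 dB exceeds the threshold by 15 dB.
A 1.5:1 ratio leaves 10 dB of that excess.
So the signal is attenuated by 15 − 10 = 5 dB.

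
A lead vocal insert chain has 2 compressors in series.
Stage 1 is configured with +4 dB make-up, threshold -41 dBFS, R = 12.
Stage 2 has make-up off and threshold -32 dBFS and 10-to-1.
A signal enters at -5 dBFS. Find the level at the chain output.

-34 dBFS

Stage 1: 36 dB above -41 dBFS, reduced 12:1 to 3 dB above → -38 dBFS; +4 dB make-up → -34 dBFS.
Stage 2: below threshold (-34 ≤ -32); passes unchanged; output -34 dBFS.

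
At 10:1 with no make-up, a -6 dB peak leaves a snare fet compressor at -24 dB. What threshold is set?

-26 dB

Input is 20 dB above T (since output overshoot × R = input overshoot: (-24 − T)·10 = -6 − T gives T = -26 dB).
Check: -26 + (-6 − (-26))/10 = -26 + 2 = -24 dB. ✓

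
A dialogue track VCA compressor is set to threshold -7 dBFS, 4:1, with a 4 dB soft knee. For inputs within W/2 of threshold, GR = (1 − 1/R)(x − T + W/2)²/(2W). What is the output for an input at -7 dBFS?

-7.375 dBFS

x − T + W/2 = -7 − (-7) + 2 = 2.
GR = (1 − 1/4) × 2² / 8 = 0.75 × 4 / 8 = 0.375 dB.
Output = -7 − 0.375 = -7.375 dBFS.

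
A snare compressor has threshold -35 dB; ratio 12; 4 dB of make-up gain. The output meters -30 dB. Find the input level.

-23 dB

Remove make-up: -30 − 4 = -34 dB.
Post-compression overshoot = -34 − (-35) = 1 dB.
Input overshoot = R × output overshoot = 12 dB → input = -35 + 12 = -23 dB.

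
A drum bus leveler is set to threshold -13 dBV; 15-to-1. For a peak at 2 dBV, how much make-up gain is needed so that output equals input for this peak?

The peak compresses to -13 + 15/15 = -12 dBV.
To reach 2 dBV requires 2 − (-12) = 14 dB of make-up.

14 dB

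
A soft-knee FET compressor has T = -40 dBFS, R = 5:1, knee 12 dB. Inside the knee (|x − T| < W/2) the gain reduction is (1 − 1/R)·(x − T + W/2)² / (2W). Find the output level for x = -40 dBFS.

-41.2 dBFS

x − T + W/2 = -40 − (-40) + 6 = 6.
GR = (1 − 1/5) × 6² / 24 = 0.8 × 36 / 24 = 1.2 dB.
Output = -40 − 1.2 = -41.2 dBFS.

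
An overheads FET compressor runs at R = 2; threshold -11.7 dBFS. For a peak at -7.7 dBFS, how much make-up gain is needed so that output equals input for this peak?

Overshoot 4 dB → 4/2 = 2 dB after compression, so the compressed level is -11.7 + 2 = -9.7 dBFS.
Make-up = target − compressed = -7.7 − (-9.7) = 2 dB.

2 dB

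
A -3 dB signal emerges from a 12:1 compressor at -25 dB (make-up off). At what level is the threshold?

-27 dB

Gain reduction = -3 − (-25) = 22 dB; output overshoot = GR / (R − 1) = 22 / 11 = 2 dB.
Threshold = output − output overshoot = -25 − 2 = -27 dB.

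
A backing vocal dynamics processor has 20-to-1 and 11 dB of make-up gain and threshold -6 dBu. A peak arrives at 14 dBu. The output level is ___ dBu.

14 dBu sits 20 dB over threshold.
20:1 compression reduces that to 20/20 = 1 dB over.
Output = -6 + 1 = -5 dBu; make-up adds 11 dB, giving 6 dBu.

6 dBu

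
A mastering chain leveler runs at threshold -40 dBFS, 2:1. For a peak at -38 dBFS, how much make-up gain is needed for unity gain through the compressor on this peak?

1 dB

The peak compresses to -40 + 2/2 = -39 dBFS.
To reach -38 dBFS requires -38 − (-39) = 1 dB of make-up.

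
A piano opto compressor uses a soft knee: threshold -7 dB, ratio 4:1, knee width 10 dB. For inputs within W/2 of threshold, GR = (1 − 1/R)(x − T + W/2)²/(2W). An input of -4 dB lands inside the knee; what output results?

-6.4 dB

x − T + W/2 = -4 − (-7) + 5 = 8.
GR = (1 − 1/4) × 8² / 20 = 0.75 × 64 / 20 = 2.4 dB.
Output = -4 − 2.4 = -6.4 dB.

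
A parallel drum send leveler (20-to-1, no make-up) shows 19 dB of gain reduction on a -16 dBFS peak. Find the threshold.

Gain reduction = -16 − (-35) = 19 dB; output overshoot = GR / (R − 1) = 19 / 19 = 1 dB.
Threshold = output − output overshoot = -35 − 1 = -36 dBFS.

-36 dBFS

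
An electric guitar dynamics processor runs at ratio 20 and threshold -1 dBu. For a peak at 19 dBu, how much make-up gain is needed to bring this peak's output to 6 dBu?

6 dB

The peak compresses to -1 + 20/20 = 0 dBu.
To reach 6 dBu requires 6 − 0 = 6 dB of make-up.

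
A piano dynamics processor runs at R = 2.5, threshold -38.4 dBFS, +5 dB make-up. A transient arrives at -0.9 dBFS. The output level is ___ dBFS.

-18.4 dBFS

The input is 37.5 dB above the -38.4 dBFS threshold.
The 37.5 dB excess becomes 15 dB after 2.5:1 reduction.
So the level is -38.4 + 15 = -23.4 dBFS; make-up adds 5 dB, giving -18.4 dBFS.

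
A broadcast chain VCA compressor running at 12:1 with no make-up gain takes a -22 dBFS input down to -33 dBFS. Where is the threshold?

Input is 12 dB above T (since output overshoot × R = input overshoot: (-33 − T)·12 = -22 − T gives T = -34 dBFS).
Check: -34 + (-22 − (-34))/12 = -34 + 1 = -33 dBFS. ✓

-34 dBFS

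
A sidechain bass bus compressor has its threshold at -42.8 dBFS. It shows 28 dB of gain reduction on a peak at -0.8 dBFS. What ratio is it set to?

3:1

Input overshoot = -0.8 − (-42.8) = 42 dB.
Output overshoot = 42 − 28 = 14 dB.
Ratio = input overshoot / output overshoot = 42 / 14 = 3.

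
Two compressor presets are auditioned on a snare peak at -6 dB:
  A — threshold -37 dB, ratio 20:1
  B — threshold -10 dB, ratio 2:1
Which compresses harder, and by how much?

A, by 27.45 dB

A: 31 dB over, compressed to 1.55 dB over, so 29.45 dB of GR.
B: 4 dB over, compressed to 2 dB over, so 2 dB of GR.
Difference: 27.45 dB in favour of A.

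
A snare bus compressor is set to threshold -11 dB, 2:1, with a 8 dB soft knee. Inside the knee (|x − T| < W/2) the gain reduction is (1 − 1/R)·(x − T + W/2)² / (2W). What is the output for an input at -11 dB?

-11.5 dB

x − T + W/2 = -11 − (-11) + 4 = 4.
GR = (1 − 1/2) × 4² / 16 = 0.5 × 16 / 16 = 0.5 dB.
Output = -11 − 0.5 = -11.5 dB.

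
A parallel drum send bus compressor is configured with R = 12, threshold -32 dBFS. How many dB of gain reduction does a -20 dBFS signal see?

-20 dBFS exceeds the threshold by 12 dB.
After 12:1 compression the overshoot becomes 12/12 = 1 dB.
So the signal is attenuated by 12 − 1 = 11 dB.

11 dB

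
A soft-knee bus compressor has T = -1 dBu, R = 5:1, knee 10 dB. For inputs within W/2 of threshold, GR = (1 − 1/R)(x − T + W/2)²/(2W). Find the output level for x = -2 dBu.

x − T + W/2 = -2 − (-1) + 5 = 4.
GR = (1 − 1/5) × 4² / 20 = 0.8 × 16 / 20 = 0.64 dB.
Output = -2 − 0.64 = -2.64 dBu.

-2.64 dBu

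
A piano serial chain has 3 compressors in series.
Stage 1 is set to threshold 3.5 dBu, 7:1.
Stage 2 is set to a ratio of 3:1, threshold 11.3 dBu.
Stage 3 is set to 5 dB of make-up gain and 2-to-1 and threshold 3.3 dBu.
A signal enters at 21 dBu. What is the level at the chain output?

Stage 1: 17.5 dB above 3.5 dBu, reduced 7:1 to 2.5 dB above → 6 dBu.
Stage 2: below threshold (6 ≤ 11.3); passes unchanged; output 6 dBu.
Stage 3: 2.7 dB above 3.3 dBu, reduced 2:1 to 1.35 dB above → 4.65 dBu; +5 dB make-up → 9.65 dBu.

9.65 dBu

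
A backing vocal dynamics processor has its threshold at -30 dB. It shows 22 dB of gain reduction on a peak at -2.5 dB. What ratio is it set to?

Input overshoot = -2.5 − (-30) = 27.5 dB.
Output overshoot = 27.5 − 22 = 5.5 dB.
Ratio = input overshoot / output overshoot = 27.5 / 5.5 = 5.

5:1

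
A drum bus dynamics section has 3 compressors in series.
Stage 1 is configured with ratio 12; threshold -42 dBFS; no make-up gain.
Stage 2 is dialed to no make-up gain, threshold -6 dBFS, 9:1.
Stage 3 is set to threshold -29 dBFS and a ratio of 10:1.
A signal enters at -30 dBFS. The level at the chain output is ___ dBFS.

Stage 1: overshoot 12 dB → 12/12 = 1 dB → -41 dBFS.
Stage 2: -41 dBFS ≤ -6 dBFS, so stage 2 doesn't engage; output -41 dBFS.
Stage 3: below threshold (-41 ≤ -29); passes unchanged; output -41 dBFS.

-41 dBFS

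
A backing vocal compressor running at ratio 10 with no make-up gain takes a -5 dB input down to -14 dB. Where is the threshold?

-15 dB

Let T be the threshold. Output overshoot = (input overshoot)/R, so -14 − T = (-5 − T)/10.
10·(-14 − T) = -5 − T → 9·T = -140 − (-5) = -135.
T = -135/9 = -15 dB.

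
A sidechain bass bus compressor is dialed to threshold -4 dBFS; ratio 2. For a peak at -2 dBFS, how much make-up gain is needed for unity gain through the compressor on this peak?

1 dB

The peak compresses to -4 + 2/2 = -3 dBFS.
To reach -2 dBFS requires -2 − (-3) = 1 dB of make-up.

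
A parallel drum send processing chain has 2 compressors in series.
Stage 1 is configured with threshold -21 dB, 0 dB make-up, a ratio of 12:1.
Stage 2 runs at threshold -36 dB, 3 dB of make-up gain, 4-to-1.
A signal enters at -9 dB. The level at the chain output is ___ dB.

Stage 1: 12 dB above -21 dB, reduced 12:1 to 1 dB above → -20 dB.
Stage 2: -20 dB is 16 dB over -36 dB; at 4:1 that becomes 4 dB over, giving -32 dB; +3 dB make-up → -29 dB.

-29 dB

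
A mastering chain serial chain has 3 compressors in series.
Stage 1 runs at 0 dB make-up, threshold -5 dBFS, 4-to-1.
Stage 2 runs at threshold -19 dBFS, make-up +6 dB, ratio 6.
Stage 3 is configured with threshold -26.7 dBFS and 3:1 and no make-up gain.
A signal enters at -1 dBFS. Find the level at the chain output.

-21.3 dBFS

Stage 1: -1 dBFS is 4 dB over -5 dBFS; at 4:1 that becomes 1 dB over, giving -4 dBFS.
Stage 2: overshoot 15 dB → 15/6 = 2.5 dB → -16.5 dBFS; +6 dB make-up → -10.5 dBFS.
Stage 3: 16.2 dB above -26.7 dBFS, reduced 3:1 to 5.4 dB above → -21.3 dBFS.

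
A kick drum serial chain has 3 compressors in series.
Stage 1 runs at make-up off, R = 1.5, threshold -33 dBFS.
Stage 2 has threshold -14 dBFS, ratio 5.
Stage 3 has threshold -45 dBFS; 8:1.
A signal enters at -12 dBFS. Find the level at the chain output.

Stage 1: 21 dB above -33 dBFS, reduced 1.5:1 to 14 dB above → -19 dBFS.
Stage 2: below threshold (-19 ≤ -14); passes unchanged; output -19 dBFS.
Stage 3: 26 dB above -45 dBFS, reduced 8:1 to 3.25 dB above → -41.75 dBFS.

-41.75 dBFS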